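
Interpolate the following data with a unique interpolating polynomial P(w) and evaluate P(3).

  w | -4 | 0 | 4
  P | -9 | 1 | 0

41/32

Evaluate each Lagrange basis at w = 3:
L_0(3) = (3)·(-1)/[(-4)·(-8)] = -3/32
L_1(3) = (7)·(-1)/[(4)·(-4)] = 7/16
L_2(3) = (7)·(3)/[(8)·(4)] = 21/32
Sum: (-9)·(-3/32) + 1·(7/16) + 0 = 41/32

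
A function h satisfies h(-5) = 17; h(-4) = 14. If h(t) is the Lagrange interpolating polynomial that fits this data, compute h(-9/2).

31/2

Evaluate each Lagrange basis at t = -9/2:
L_0(-9/2) = (-1/2)/[(-1)] = 1/2
L_1(-9/2) = (1/2)/[(1)] = 1/2
Sum: 17·(1/2) + 14·(1/2) = 31/2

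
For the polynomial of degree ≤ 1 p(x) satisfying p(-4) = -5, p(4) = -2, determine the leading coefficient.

3/8

Build the Lagrange basis polynomials:
L_0(x) = (x - 4) / [-8] = -(1/8)x + 1/2
L_1(x) = (x + 4) / [8] = (1/8)x + 1/2
p(x) = (-5)·L_0 + (-2)·L_1
Only the coefficient of x is needed; take it from each L_i and combine:
(-5)·(-1/8) + (-2)·(1/8) = 3/8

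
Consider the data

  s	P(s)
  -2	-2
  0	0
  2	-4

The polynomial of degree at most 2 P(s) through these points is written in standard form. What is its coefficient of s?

-1/2

L_0(s) = s(s - 2) / [8] = (1/8)s^2 - (1/4)s
L_1(s) = (s + 2)(s - 2) / [-4] = -(1/4)s^2 + 1
L_2(s) = (s + 2)s / [8] = (1/8)s^2 + (1/4)s
P(s) = (-2)·L_0 + 0·L_1 + (-4)·L_2
Only the coefficient of s is needed; take it from each L_i and combine:
(-2)·(-1/4) + 0·(0) + (-4)·(1/4) = -1/2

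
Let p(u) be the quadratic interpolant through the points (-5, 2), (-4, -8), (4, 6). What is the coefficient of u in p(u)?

7/4

Build the Lagrange basis polynomials:
L_0(u) = (u + 4)(u - 4) / [9] = (1/9)u^2 - 16/9
L_1(u) = (u + 5)(u - 4) / [-8] = -(1/8)u^2 - (1/8)u + 5/2
L_2(u) = (u + 5)(u + 4) / [72] = (1/72)u^2 + (1/8)u + 5/18
p(u) = 2·L_0 + (-8)·L_1 + 6·L_2
Only the coefficient of u is needed; take it from each L_i and combine:
2·(0) + (-8)·(-1/8) + 6·(1/8) = 7/4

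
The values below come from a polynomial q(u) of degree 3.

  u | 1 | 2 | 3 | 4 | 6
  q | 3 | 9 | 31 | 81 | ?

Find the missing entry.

313

The 4 known values determine q uniquely (degree ≤ 3).
Evaluate each Lagrange basis at u = 6:
L_0(6) = (4)·(3)·(2)/[(-1)·(-2)·(-3)] = -4
L_1(6) = (5)·(3)·(2)/[(1)·(-1)·(-2)] = 15
L_2(6) = (5)·(4)·(2)/[(2)·(1)·(-1)] = -20
L_3(6) = (5)·(4)·(3)/[(3)·(2)·(1)] = 10
Sum: 3·(-4) + 9·(15) + 31·(-20) + 81·(10) = 313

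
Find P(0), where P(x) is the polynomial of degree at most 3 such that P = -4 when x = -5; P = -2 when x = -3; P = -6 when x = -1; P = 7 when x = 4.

-166/21

Evaluate each Lagrange basis at x = 0:
L_0(0) = (3)·(1)·(-4)/[(-2)·(-4)·(-9)] = 1/6
L_1(0) = (5)·(1)·(-4)/[(2)·(-2)·(-7)] = -5/7
L_2(0) = (5)·(3)·(-4)/[(4)·(2)·(-5)] = 3/2
L_3(0) = (5)·(3)·(1)/[(9)·(7)·(5)] = 1/21
Sum: (-4)·(1/6) + (-2)·(-5/7) + (-6)·(3/2) + 7·(1/21) = -166/21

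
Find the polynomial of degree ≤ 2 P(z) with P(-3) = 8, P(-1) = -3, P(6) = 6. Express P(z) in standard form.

Newton's divided differences:
P[-3,-1] = (-3 - 8) / (-1 - (-3)) = -11/2
P[-1,6] = (6 - (-3)) / (6 - (-1)) = 9/7
P[-3,-1,6] = (9/7 - (-11/2)) / (6 - (-3)) = 95/126
P(z) = 8 + (-11/2)·(z + 3) + (95/126)·(z + 3)(z + 1)
Expanding: P(z) = (95/126)z^2 - (313/126)z - 131/21

P(z) = (95/126)z^2 - (313/126)z - 131/21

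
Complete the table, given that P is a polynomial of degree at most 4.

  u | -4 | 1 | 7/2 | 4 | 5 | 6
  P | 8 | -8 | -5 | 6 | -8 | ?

-7147/54

The 5 known values determine P uniquely (degree ≤ 4).
L_0(6) = (5)·(5/2)·(2)·(1)/[(-5)·(-15/2)·(-8)·(-9)] = 1/108
L_1(6) = (10)·(5/2)·(2)·(1)/[(5)·(-5/2)·(-3)·(-4)] = -1/3
L_2(6) = (10)·(5)·(2)·(1)/[(15/2)·(5/2)·(-1/2)·(-3/2)] = 64/9
L_3(6) = (10)·(5)·(5/2)·(1)/[(8)·(3)·(1/2)·(-1)] = -125/12
L_4(6) = (10)·(5)·(5/2)·(2)/[(9)·(4)·(3/2)·(1)] = 125/27
Sum: 8·(1/108) + (-8)·(-1/3) + (-5)·(64/9) + 6·(-125/12) + (-8)·(125/27) = -7147/54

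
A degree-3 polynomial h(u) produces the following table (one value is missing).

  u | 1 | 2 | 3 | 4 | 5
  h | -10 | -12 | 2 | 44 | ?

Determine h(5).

126

The 4 known values determine h uniquely (degree ≤ 3).
Evaluate each Lagrange basis at u = 5:
L_0(5) = (3)·(2)·(1)/[(-1)·(-2)·(-3)] = -1
L_1(5) = (4)·(2)·(1)/[(1)·(-1)·(-2)] = 4
L_2(5) = (4)·(3)·(1)/[(2)·(1)·(-1)] = -6
L_3(5) = (4)·(3)·(2)/[(3)·(2)·(1)] = 4
Sum: (-10)·(-1) + (-12)·(4) + 2·(-6) + 44·(4) = 126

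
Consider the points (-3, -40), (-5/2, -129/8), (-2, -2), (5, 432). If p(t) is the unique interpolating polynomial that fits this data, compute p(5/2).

461/8

Evaluate each Lagrange basis at t = 5/2:
L_0(5/2) = (5)·(9/2)·(-5/2)/[(-1/2)·(-1)·(-8)] = 225/16
L_1(5/2) = (11/2)·(9/2)·(-5/2)/[(1/2)·(-1/2)·(-15/2)] = -33
L_2(5/2) = (11/2)·(5)·(-5/2)/[(1)·(1/2)·(-7)] = 275/14
L_3(5/2) = (11/2)·(5)·(9/2)/[(8)·(15/2)·(7)] = 33/112
Sum: (-40)·(225/16) + (-129/8)·(-33) + (-2)·(275/14) + 432·(33/112) = 461/8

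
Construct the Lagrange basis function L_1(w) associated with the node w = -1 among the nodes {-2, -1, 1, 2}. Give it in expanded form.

L_1(w) = (w + 2)(w - 1)(w - 2) / [(1)·(-2)·(-3)]
       = (w^3 - w^2 - 4w + 4) / (6)

L_1(w) = (1/6)w^3 - (1/6)w^2 - (2/3)w + 2/3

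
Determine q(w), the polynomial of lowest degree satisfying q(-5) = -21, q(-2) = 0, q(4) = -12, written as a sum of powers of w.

Build the Lagrange basis polynomials:
L_0(w) = (w + 2)(w - 4) / [27] = (1/27)w^2 - (2/27)w - 8/27
L_1(w) = (w + 5)(w - 4) / [-18] = -(1/18)w^2 - (1/18)w + 10/9
L_2(w) = (w + 5)(w + 2) / [54] = (1/54)w^2 + (7/54)w + 5/27
q(w) = (-21)·L_0 + 0·L_1 + (-12)·L_2
  (-21)·L_0(w) = -(7/9)w^2 + (14/9)w + 56/9
  0·L_1(w) = 0
  (-12)·L_2(w) = -(2/9)w^2 - (14/9)w - 20/9
Adding term by term: -w^2 + 4

q(w) = -w^2 + 4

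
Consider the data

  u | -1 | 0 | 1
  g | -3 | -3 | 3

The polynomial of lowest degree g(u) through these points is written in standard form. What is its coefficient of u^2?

3

L_0(u) = u(u - 1) / [2] = (1/2)u^2 - (1/2)u
L_1(u) = (u + 1)(u - 1) / [-1] = -u^2 + 1
L_2(u) = (u + 1)u / [2] = (1/2)u^2 + (1/2)u
g(u) = (-3)·L_0 + (-3)·L_1 + 3·L_2
Only the coefficient of u^2 is needed; take it from each L_i and combine:
(-3)·(1/2) + (-3)·(-1) + 3·(1/2) = 3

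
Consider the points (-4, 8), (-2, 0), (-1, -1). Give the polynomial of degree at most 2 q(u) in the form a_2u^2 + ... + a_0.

Build the Lagrange basis polynomials:
L_0(u) = (u + 2)(u + 1) / [6] = (1/6)u^2 + (1/2)u + 1/3
L_1(u) = (u + 4)(u + 1) / [-2] = -(1/2)u^2 - (5/2)u - 2
L_2(u) = (u + 4)(u + 2) / [3] = (1/3)u^2 + 2u + 8/3
q(u) = 8·L_0 + 0·L_1 + (-1)·L_2
  8·L_0(u) = (4/3)u^2 + 4u + 8/3
  0·L_1(u) = 0
  (-1)·L_2(u) = -(1/3)u^2 - 2u - 8/3
Adding term by term: u^2 + 2u

q(u) = u^2 + 2u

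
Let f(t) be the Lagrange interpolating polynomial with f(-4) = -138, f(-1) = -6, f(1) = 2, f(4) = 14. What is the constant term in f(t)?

2

Build the Lagrange basis polynomials:
L_0(t) = (t + 1)(t - 1)(t - 4) / [-120] = -(1/120)t^3 + (1/30)t^2 + (1/120)t - 1/30
L_1(t) = (t + 4)(t - 1)(t - 4) / [30] = (1/30)t^3 - (1/30)t^2 - (8/15)t + 8/15
L_2(t) = (t + 4)(t + 1)(t - 4) / [-30] = -(1/30)t^3 - (1/30)t^2 + (8/15)t + 8/15
L_3(t) = (t + 4)(t + 1)(t - 1) / [120] = (1/120)t^3 + (1/30)t^2 - (1/120)t - 1/30
f(t) = (-138)·L_0 + (-6)·L_1 + 2·L_2 + 14·L_3
Only the constant term is needed; take it from each L_i and combine:
(-138)·(-1/30) + (-6)·(8/15) + 2·(8/15) + 14·(-1/30) = 2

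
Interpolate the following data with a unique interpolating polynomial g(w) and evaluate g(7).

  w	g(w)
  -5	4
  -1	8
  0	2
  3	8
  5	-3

-2596/25

Evaluate each Lagrange basis at w = 7:
L_0(7) = (8)·(7)·(4)·(2)/[(-4)·(-5)·(-8)·(-10)] = 7/25
L_1(7) = (12)·(7)·(4)·(2)/[(4)·(-1)·(-4)·(-6)] = -7
L_2(7) = (12)·(8)·(4)·(2)/[(5)·(1)·(-3)·(-5)] = 256/25
L_3(7) = (12)·(8)·(7)·(2)/[(8)·(4)·(3)·(-2)] = -7
L_4(7) = (12)·(8)·(7)·(4)/[(10)·(6)·(5)·(2)] = 112/25
Sum: 4·(7/25) + 8·(-7) + 2·(256/25) + 8·(-7) + (-3)·(112/25) = -2596/25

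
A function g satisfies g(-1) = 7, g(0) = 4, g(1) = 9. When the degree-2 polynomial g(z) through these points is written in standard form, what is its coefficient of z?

1

Build the Lagrange basis polynomials:
L_0(z) = z(z - 1) / [2] = (1/2)z^2 - (1/2)z
L_1(z) = (z + 1)(z - 1) / [-1] = -z^2 + 1
L_2(z) = (z + 1)z / [2] = (1/2)z^2 + (1/2)z
g(z) = 7·L_0 + 4·L_1 + 9·L_2
Only the coefficient of z is needed; take it from each L_i and combine:
7·(-1/2) + 4·(0) + 9·(1/2) = 1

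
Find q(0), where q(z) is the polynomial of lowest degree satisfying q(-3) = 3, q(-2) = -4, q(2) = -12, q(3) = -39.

0

Evaluate each Lagrange basis at z = 0:
L_0(0) = (2)·(-2)·(-3)/[(-1)·(-5)·(-6)] = -2/5
L_1(0) = (3)·(-2)·(-3)/[(1)·(-4)·(-5)] = 9/10
L_2(0) = (3)·(2)·(-3)/[(5)·(4)·(-1)] = 9/10
L_3(0) = (3)·(2)·(-2)/[(6)·(5)·(1)] = -2/5
Sum: 3·(-2/5) + (-4)·(9/10) + (-12)·(9/10) + (-39)·(-2/5) = 0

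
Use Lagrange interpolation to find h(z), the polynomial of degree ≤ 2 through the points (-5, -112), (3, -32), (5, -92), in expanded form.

Build the Lagrange basis polynomials:
L_0(z) = (z - 3)(z - 5) / [80] = (1/80)z^2 - (1/10)z + 3/16
L_1(z) = (z + 5)(z - 5) / [-16] = -(1/16)z^2 + 25/16
L_2(z) = (z + 5)(z - 3) / [20] = (1/20)z^2 + (1/10)z - 3/4
h(z) = (-112)·L_0 + (-32)·L_1 + (-92)·L_2
  (-112)·L_0(z) = -(7/5)z^2 + (56/5)z - 21
  (-32)·L_1(z) = 2z^2 - 50
  (-92)·L_2(z) = -(23/5)z^2 - (46/5)z + 69
Adding term by term: -4z^2 + 2z - 2

h(z) = -4z^2 + 2z - 2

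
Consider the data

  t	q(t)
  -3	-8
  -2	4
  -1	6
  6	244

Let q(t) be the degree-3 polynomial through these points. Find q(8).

Using Newton's divided-difference form:
q[-3,-2] = (4 - (-8)) / (-2 - (-3)) = 12
q[-2,-1] = (6 - 4) / (-1 - (-2)) = 2
q[-1,6] = (244 - 6) / (6 - (-1)) = 34
q[-3,-2,-1] = (2 - 12) / (-1 - (-3)) = -5
q[-2,-1,6] = (34 - 2) / (6 - (-2)) = 4
q[-3,-2,-1,6] = (4 - (-5)) / (6 - (-3)) = 1
q(8) = -8 + 12·(11) + (-5)·(11)·(10) + 1·(11)·(10)·(9) = 564

564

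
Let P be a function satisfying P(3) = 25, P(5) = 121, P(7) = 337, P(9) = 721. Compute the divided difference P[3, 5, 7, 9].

1

P[3,5] = (121 - 25) / (5 - 3) = 48
P[5,7] = (337 - 121) / (7 - 5) = 108
P[7,9] = (721 - 337) / (9 - 7) = 192
P[3,5,7] = (108 - 48) / (7 - 3) = 15
P[5,7,9] = (192 - 108) / (9 - 5) = 21
P[3,5,7,9] = (21 - 15) / (9 - 3) = 1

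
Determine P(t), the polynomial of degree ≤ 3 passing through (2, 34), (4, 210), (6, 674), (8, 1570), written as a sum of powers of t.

P(t) = 3t^3 + 4t + 2

L_0(t) = (t - 4)(t - 6)(t - 8) / [-48] = -(1/48)t^3 + (3/8)t^2 - (13/6)t + 4
L_1(t) = (t - 2)(t - 6)(t - 8) / [16] = (1/16)t^3 - t^2 + (19/4)t - 6
L_2(t) = (t - 2)(t - 4)(t - 8) / [-16] = -(1/16)t^3 + (7/8)t^2 - (7/2)t + 4
L_3(t) = (t - 2)(t - 4)(t - 6) / [48] = (1/48)t^3 - (1/4)t^2 + (11/12)t - 1
P(t) = 34·L_0 + 210·L_1 + 674·L_2 + 1570·L_3
  34·L_0(t) = -(17/24)t^3 + (51/4)t^2 - (221/3)t + 136
  210·L_1(t) = (105/8)t^3 - 210t^2 + (1995/2)t - 1260
  674·L_2(t) = -(337/8)t^3 + (2359/4)t^2 - 2359t + 2696
  1570·L_3(t) = (785/24)t^3 - (785/2)t^2 + (8635/6)t - 1570
Adding term by term: 3t^3 + 4t + 2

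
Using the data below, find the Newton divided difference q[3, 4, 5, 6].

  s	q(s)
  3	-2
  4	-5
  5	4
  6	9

q[3,4] = (-5 - (-2)) / (4 - 3) = -3
q[4,5] = (4 - (-5)) / (5 - 4) = 9
q[5,6] = (9 - 4) / (6 - 5) = 5
q[3,4,5] = (9 - (-3)) / (5 - 3) = 6
q[4,5,6] = (5 - 9) / (6 - 4) = -2
q[3,4,5,6] = (-2 - 6) / (6 - 3) = -8/3

-8/3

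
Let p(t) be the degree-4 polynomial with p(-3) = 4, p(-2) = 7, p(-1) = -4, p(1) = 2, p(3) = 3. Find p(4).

L_0(4) = (6)·(5)·(3)·(1)/[(-1)·(-2)·(-4)·(-6)] = 15/8
L_1(4) = (7)·(5)·(3)·(1)/[(1)·(-1)·(-3)·(-5)] = -7
L_2(4) = (7)·(6)·(3)·(1)/[(2)·(1)·(-2)·(-4)] = 63/8
L_3(4) = (7)·(6)·(5)·(1)/[(4)·(3)·(2)·(-2)] = -35/8
L_4(4) = (7)·(6)·(5)·(3)/[(6)·(5)·(4)·(2)] = 21/8
Sum: 4·(15/8) + 7·(-7) + (-4)·(63/8) + 2·(-35/8) + 3·(21/8) = -591/8

-591/8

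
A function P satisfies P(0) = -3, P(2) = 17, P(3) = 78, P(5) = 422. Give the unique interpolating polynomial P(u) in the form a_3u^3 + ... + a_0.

P(u) = 4u^3 - 3u^2 - 3

L_0(u) = (u - 2)(u - 3)(u - 5) / [-30] = -(1/30)u^3 + (1/3)u^2 - (31/30)u + 1
L_1(u) = u(u - 3)(u - 5) / [6] = (1/6)u^3 - (4/3)u^2 + (5/2)u
L_2(u) = u(u - 2)(u - 5) / [-6] = -(1/6)u^3 + (7/6)u^2 - (5/3)u
L_3(u) = u(u - 2)(u - 3) / [30] = (1/30)u^3 - (1/6)u^2 + (1/5)u
P(u) = (-3)·L_0 + 17·L_1 + 78·L_2 + 422·L_3
  (-3)·L_0(u) = (1/10)u^3 - u^2 + (31/10)u - 3
  17·L_1(u) = (17/6)u^3 - (68/3)u^2 + (85/2)u
  78·L_2(u) = -13u^3 + 91u^2 - 130u
  422·L_3(u) = (211/15)u^3 - (211/3)u^2 + (422/5)u
Adding term by term: 4u^3 - 3u^2 - 3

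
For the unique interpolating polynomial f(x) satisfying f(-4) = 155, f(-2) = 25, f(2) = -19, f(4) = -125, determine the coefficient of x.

L_0(x) = (x + 2)(x - 2)(x - 4) / [-96] = -(1/96)x^3 + (1/24)x^2 + (1/24)x - 1/6
L_1(x) = (x + 4)(x - 2)(x - 4) / [48] = (1/48)x^3 - (1/24)x^2 - (1/3)x + 2/3
L_2(x) = (x + 4)(x + 2)(x - 4) / [-48] = -(1/48)x^3 - (1/24)x^2 + (1/3)x + 2/3
L_3(x) = (x + 4)(x + 2)(x - 2) / [96] = (1/96)x^3 + (1/24)x^2 - (1/24)x - 1/6
f(x) = 155·L_0 + 25·L_1 + (-19)·L_2 + (-125)·L_3
Only the coefficient of x is needed; take it from each L_i and combine:
155·(1/24) + 25·(-1/3) + (-19)·(1/3) + (-125)·(-1/24) = -3

-3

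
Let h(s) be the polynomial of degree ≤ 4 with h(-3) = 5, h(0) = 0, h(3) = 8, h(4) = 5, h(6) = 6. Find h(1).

152/27

Evaluate each Lagrange basis at s = 1:
L_0(1) = (1)·(-2)·(-3)·(-5)/[(-3)·(-6)·(-7)·(-9)] = -5/189
L_1(1) = (4)·(-2)·(-3)·(-5)/[(3)·(-3)·(-4)·(-6)] = 5/9
L_2(1) = (4)·(1)·(-3)·(-5)/[(6)·(3)·(-1)·(-3)] = 10/9
L_3(1) = (4)·(1)·(-2)·(-5)/[(7)·(4)·(1)·(-2)] = -5/7
L_4(1) = (4)·(1)·(-2)·(-3)/[(9)·(6)·(3)·(2)] = 2/27
Sum: 5·(-5/189) + 0 + 8·(10/9) + 5·(-5/7) + 6·(2/27) = 152/27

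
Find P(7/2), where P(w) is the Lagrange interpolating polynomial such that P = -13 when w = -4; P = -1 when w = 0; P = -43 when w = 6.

L_0(7/2) = (7/2)·(-5/2)/[(-4)·(-10)] = -7/32
L_1(7/2) = (15/2)·(-5/2)/[(4)·(-6)] = 25/32
L_2(7/2) = (15/2)·(7/2)/[(10)·(6)] = 7/16
Sum: (-13)·(-7/32) + (-1)·(25/32) + (-43)·(7/16) = -67/4

-67/4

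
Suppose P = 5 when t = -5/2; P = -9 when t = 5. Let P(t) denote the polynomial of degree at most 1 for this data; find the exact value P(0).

1/3

Evaluate each Lagrange basis at t = 0:
L_0(0) = (-5)/[(-15/2)] = 2/3
L_1(0) = (5/2)/[(15/2)] = 1/3
Sum: 5·(2/3) + (-9)·(1/3) = 1/3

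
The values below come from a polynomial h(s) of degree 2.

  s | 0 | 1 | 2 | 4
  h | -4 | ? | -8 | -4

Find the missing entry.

-7

The 3 known values determine h uniquely (degree ≤ 2).
L_0(1) = (-1)·(-3)/[(-2)·(-4)] = 3/8
L_1(1) = (1)·(-3)/[(2)·(-2)] = 3/4
L_2(1) = (1)·(-1)/[(4)·(2)] = -1/8
Sum: (-4)·(3/8) + (-8)·(3/4) + (-4)·(-1/8) = -7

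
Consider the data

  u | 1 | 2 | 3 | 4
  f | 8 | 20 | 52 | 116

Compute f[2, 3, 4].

f[2,3] = (52 - 20) / (3 - 2) = 32
f[3,4] = (116 - 52) / (4 - 3) = 64
f[2,3,4] = (64 - 32) / (4 - 2) = 16

16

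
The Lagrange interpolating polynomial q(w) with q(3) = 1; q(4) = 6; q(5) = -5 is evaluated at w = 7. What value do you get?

Evaluate each Lagrange basis at w = 7:
L_0(7) = (3)·(2)/[(-1)·(-2)] = 3
L_1(7) = (4)·(2)/[(1)·(-1)] = -8
L_2(7) = (4)·(3)/[(2)·(1)] = 6
Sum: 1·(3) + 6·(-8) + (-5)·(6) = -75

-75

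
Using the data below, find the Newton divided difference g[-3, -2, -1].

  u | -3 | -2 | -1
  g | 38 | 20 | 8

3

g[-3,-2] = (20 - 38) / (-2 - (-3)) = -18
g[-2,-1] = (8 - 20) / (-1 - (-2)) = -12
g[-3,-2,-1] = (-12 - (-18)) / (-1 - (-3)) = 3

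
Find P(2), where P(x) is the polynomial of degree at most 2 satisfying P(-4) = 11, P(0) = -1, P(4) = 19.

5

Using Newton's divided-difference form:
P[-4,0] = (-1 - 11) / (0 - (-4)) = -3
P[0,4] = (19 - (-1)) / (4 - 0) = 5
P[-4,0,4] = (5 - (-3)) / (4 - (-4)) = 1
P(2) = 11 + (-3)·(6) + 1·(6)·(2) = 5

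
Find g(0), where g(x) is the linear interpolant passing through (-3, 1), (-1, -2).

-7/2

Evaluate each Lagrange basis at x = 0:
L_0(0) = (1)/[(-2)] = -1/2
L_1(0) = (3)/[(2)] = 3/2
Sum: 1·(-1/2) + (-2)·(3/2) = -7/2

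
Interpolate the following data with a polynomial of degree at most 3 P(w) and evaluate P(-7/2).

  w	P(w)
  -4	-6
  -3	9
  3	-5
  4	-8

L_0(-7/2) = (-1/2)·(-13/2)·(-15/2)/[(-1)·(-7)·(-8)] = 195/448
L_1(-7/2) = (1/2)·(-13/2)·(-15/2)/[(1)·(-6)·(-7)] = 65/112
L_2(-7/2) = (1/2)·(-1/2)·(-15/2)/[(7)·(6)·(-1)] = -5/112
L_3(-7/2) = (1/2)·(-1/2)·(-13/2)/[(8)·(7)·(1)] = 13/448
Sum: (-6)·(195/448) + 9·(65/112) + (-5)·(-5/112) + (-8)·(13/448) = 583/224

583/224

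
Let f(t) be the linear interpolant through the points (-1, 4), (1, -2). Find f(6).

-17

Evaluate each Lagrange basis at t = 6:
L_0(6) = (5)/[(-2)] = -5/2
L_1(6) = (7)/[(2)] = 7/2
Sum: 4·(-5/2) + (-2)·(7/2) = -17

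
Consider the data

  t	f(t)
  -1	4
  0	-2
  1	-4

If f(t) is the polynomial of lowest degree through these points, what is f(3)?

Evaluate each Lagrange basis at t = 3:
L_0(3) = (3)·(2)/[(-1)·(-2)] = 3
L_1(3) = (4)·(2)/[(1)·(-1)] = -8
L_2(3) = (4)·(3)/[(2)·(1)] = 6
Sum: 4·(3) + (-2)·(-8) + (-4)·(6) = 4

4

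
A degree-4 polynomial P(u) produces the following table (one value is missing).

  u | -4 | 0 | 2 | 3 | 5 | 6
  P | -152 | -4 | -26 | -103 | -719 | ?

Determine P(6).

-1462

The 5 known values determine P uniquely (degree ≤ 4).
Evaluate each Lagrange basis at u = 6:
L_0(6) = (6)·(4)·(3)·(1)/[(-4)·(-6)·(-7)·(-9)] = 1/21
L_1(6) = (10)·(4)·(3)·(1)/[(4)·(-2)·(-3)·(-5)] = -1
L_2(6) = (10)·(6)·(3)·(1)/[(6)·(2)·(-1)·(-3)] = 5
L_3(6) = (10)·(6)·(4)·(1)/[(7)·(3)·(1)·(-2)] = -40/7
L_4(6) = (10)·(6)·(4)·(3)/[(9)·(5)·(3)·(2)] = 8/3
Sum: (-152)·(1/21) + (-4)·(-1) + (-26)·(5) + (-103)·(-40/7) + (-719)·(8/3) = -1462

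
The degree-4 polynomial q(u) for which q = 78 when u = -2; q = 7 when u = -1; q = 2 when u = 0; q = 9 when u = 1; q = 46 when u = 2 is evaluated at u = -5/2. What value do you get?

2797/16

Using Newton's divided-difference form:
q[-2,-1] = (7 - 78) / (-1 - (-2)) = -71
q[-1,0] = (2 - 7) / (0 - (-1)) = -5
q[0,1] = (9 - 2) / (1 - 0) = 7
q[1,2] = (46 - 9) / (2 - 1) = 37
q[-2,-1,0] = (-5 - (-71)) / (0 - (-2)) = 33
q[-1,0,1] = (7 - (-5)) / (1 - (-1)) = 6
q[0,1,2] = (37 - 7) / (2 - 0) = 15
q[-2,-1,0,1] = (6 - 33) / (1 - (-2)) = -9
q[-1,0,1,2] = (15 - 6) / (2 - (-1)) = 3
q[-2,-1,0,1,2] = (3 - (-9)) / (2 - (-2)) = 3
q(-5/2) = 78 + (-71)·(-1/2) + 33·(-1/2)·(-3/2) + (-9)·(-1/2)·(-3/2)·(-5/2) + 3·(-1/2)·(-3/2)·(-5/2)·(-7/2) = 2797/16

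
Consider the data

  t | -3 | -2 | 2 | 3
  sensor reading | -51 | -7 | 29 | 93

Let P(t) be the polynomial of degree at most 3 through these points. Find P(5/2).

439/8

L_0(5/2) = (9/2)·(1/2)·(-1/2)/[(-1)·(-5)·(-6)] = 3/80
L_1(5/2) = (11/2)·(1/2)·(-1/2)/[(1)·(-4)·(-5)] = -11/160
L_2(5/2) = (11/2)·(9/2)·(-1/2)/[(5)·(4)·(-1)] = 99/160
L_3(5/2) = (11/2)·(9/2)·(1/2)/[(6)·(5)·(1)] = 33/80
Sum: (-51)·(3/80) + (-7)·(-11/160) + 29·(99/160) + 93·(33/80) = 439/8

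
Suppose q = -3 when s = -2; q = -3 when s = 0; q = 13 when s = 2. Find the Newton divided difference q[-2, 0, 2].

q[-2,0] = (-3 - (-3)) / (0 - (-2)) = 0
q[0,2] = (13 - (-3)) / (2 - 0) = 8
q[-2,0,2] = (8 - 0) / (2 - (-2)) = 2

2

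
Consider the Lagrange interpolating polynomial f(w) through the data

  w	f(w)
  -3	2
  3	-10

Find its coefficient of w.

The leading coefficient equals the top divided difference f[-3,3].
f[-3,3] = (-10 - 2) / (3 - (-3)) = -2

-2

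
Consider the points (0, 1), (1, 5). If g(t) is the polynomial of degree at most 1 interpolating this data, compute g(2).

9

Evaluate each Lagrange basis at t = 2:
L_0(2) = (1)/[(-1)] = -1
L_1(2) = (2)/[(1)] = 2
Sum: 1·(-1) + 5·(2) = 9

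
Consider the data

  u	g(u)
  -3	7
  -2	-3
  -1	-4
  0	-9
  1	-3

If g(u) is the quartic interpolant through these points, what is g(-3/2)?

L_0(-3/2) = (1/2)·(-1/2)·(-3/2)·(-5/2)/[(-1)·(-2)·(-3)·(-4)] = -5/128
L_1(-3/2) = (3/2)·(-1/2)·(-3/2)·(-5/2)/[(1)·(-1)·(-2)·(-3)] = 15/32
L_2(-3/2) = (3/2)·(1/2)·(-3/2)·(-5/2)/[(2)·(1)·(-1)·(-2)] = 45/64
L_3(-3/2) = (3/2)·(1/2)·(-1/2)·(-5/2)/[(3)·(2)·(1)·(-1)] = -5/32
L_4(-3/2) = (3/2)·(1/2)·(-1/2)·(-3/2)/[(4)·(3)·(2)·(1)] = 3/128
Sum: 7·(-5/128) + (-3)·(15/32) + (-4)·(45/64) + (-9)·(-5/32) + (-3)·(3/128) = -101/32

-101/32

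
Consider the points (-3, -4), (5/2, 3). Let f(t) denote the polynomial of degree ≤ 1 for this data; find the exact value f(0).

Evaluate each Lagrange basis at t = 0:
L_0(0) = (-5/2)/[(-11/2)] = 5/11
L_1(0) = (3)/[(11/2)] = 6/11
Sum: (-4)·(5/11) + 3·(6/11) = -2/11

-2/11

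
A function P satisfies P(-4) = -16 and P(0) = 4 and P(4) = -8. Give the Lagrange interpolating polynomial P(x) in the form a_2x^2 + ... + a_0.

P(x) = -x^2 + x + 4

L_0(x) = x(x - 4) / [32] = (1/32)x^2 - (1/8)x
L_1(x) = (x + 4)(x - 4) / [-16] = -(1/16)x^2 + 1
L_2(x) = (x + 4)x / [32] = (1/32)x^2 + (1/8)x
P(x) = (-16)·L_0 + 4·L_1 + (-8)·L_2
  (-16)·L_0(x) = -(1/2)x^2 + 2x
  4·L_1(x) = -(1/4)x^2 + 4
  (-8)·L_2(x) = -(1/4)x^2 - x
Adding term by term: -x^2 + x + 4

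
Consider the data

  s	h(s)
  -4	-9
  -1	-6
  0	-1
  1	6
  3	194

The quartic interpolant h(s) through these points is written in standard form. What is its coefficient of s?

2

L_0(s) = (s + 1)s(s - 1)(s - 3) / [420] = (1/420)s^4 - (1/140)s^3 - (1/420)s^2 + (1/140)s
L_1(s) = (s + 4)s(s - 1)(s - 3) / [-24] = -(1/24)s^4 + (13/24)s^2 - (1/2)s
L_2(s) = (s + 4)(s + 1)(s - 1)(s - 3) / [12] = (1/12)s^4 + (1/12)s^3 - (13/12)s^2 - (1/12)s + 1
L_3(s) = (s + 4)(s + 1)s(s - 3) / [-20] = -(1/20)s^4 - (1/10)s^3 + (11/20)s^2 + (3/5)s
L_4(s) = (s + 4)(s + 1)s(s - 1) / [168] = (1/168)s^4 + (1/42)s^3 - (1/168)s^2 - (1/42)s
h(s) = (-9)·L_0 + (-6)·L_1 + (-1)·L_2 + 6·L_3 + 194·L_4
Only the coefficient of s is needed; take it from each L_i and combine:
(-9)·(1/140) + (-6)·(-1/2) + (-1)·(-1/12) + 6·(3/5) + 194·(-1/42) = 2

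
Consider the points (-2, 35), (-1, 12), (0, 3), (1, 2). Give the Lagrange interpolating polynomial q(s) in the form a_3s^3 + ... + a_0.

L_0(s) = (s + 1)s(s - 1) / [-6] = -(1/6)s^3 + (1/6)s
L_1(s) = (s + 2)s(s - 1) / [2] = (1/2)s^3 + (1/2)s^2 - s
L_2(s) = (s + 2)(s + 1)(s - 1) / [-2] = -(1/2)s^3 - s^2 + (1/2)s + 1
L_3(s) = (s + 2)(s + 1)s / [6] = (1/6)s^3 + (1/2)s^2 + (1/3)s
q(s) = 35·L_0 + 12·L_1 + 3·L_2 + 2·L_3
  35·L_0(s) = -(35/6)s^3 + (35/6)s
  12·L_1(s) = 6s^3 + 6s^2 - 12s
  3·L_2(s) = -(3/2)s^3 - 3s^2 + (3/2)s + 3
  2·L_3(s) = (1/3)s^3 + s^2 + (2/3)s
Adding term by term: -s^3 + 4s^2 - 4s + 3

q(s) = -s^3 + 4s^2 - 4s + 3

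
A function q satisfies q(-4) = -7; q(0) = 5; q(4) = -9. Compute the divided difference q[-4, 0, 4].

-13/16

q[-4,0] = (5 - (-7)) / (0 - (-4)) = 3
q[0,4] = (-9 - 5) / (4 - 0) = -7/2
q[-4,0,4] = (-7/2 - 3) / (4 - (-4)) = -13/16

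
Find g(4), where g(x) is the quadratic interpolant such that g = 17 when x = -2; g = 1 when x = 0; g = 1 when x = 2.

17

Using Newton's divided-difference form:
g[-2,0] = (1 - 17) / (0 - (-2)) = -8
g[0,2] = (1 - 1) / (2 - 0) = 0
g[-2,0,2] = (0 - (-8)) / (2 - (-2)) = 2
g(4) = 17 + (-8)·(6) + 2·(6)·(4) = 17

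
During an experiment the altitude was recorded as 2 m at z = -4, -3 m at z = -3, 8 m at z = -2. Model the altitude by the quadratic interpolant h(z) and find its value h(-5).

23

L_0(-5) = (-2)·(-3)/[(-1)·(-2)] = 3
L_1(-5) = (-1)·(-3)/[(1)·(-1)] = -3
L_2(-5) = (-1)·(-2)/[(2)·(1)] = 1
Sum: 2·(3) + (-3)·(-3) + 8·(1) = 23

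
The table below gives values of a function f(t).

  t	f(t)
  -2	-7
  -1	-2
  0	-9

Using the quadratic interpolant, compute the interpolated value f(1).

-28

Evaluate each Lagrange basis at t = 1:
L_0(1) = (2)·(1)/[(-1)·(-2)] = 1
L_1(1) = (3)·(1)/[(1)·(-1)] = -3
L_2(1) = (3)·(2)/[(2)·(1)] = 3
Sum: (-7)·(1) + (-2)·(-3) + (-9)·(3) = -28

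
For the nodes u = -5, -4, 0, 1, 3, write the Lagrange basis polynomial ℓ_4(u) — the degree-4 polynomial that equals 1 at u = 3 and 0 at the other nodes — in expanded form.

ℓ_4(u) = (u + 5)(u + 4)u(u - 1) / [(8)·(7)·(3)·(2)]
       = (u^4 + 8u^3 + 11u^2 - 20u) / (336)

ℓ_4(u) = (1/336)u^4 + (1/42)u^3 + (11/336)u^2 - (5/84)u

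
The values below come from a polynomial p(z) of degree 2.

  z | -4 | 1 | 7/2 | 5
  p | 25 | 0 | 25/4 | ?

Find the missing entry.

The 3 known values determine p uniquely (degree ≤ 2).
Evaluate each Lagrange basis at z = 5:
L_0(5) = (4)·(3/2)/[(-5)·(-15/2)] = 4/25
L_1(5) = (9)·(3/2)/[(5)·(-5/2)] = -27/25
L_2(5) = (9)·(4)/[(15/2)·(5/2)] = 48/25
Sum: 25·(4/25) + 0 + 25/4·(48/25) = 16

16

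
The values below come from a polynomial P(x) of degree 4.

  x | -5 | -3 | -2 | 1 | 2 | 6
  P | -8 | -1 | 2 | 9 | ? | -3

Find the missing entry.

The 5 known values determine P uniquely (degree ≤ 4).
L_0(2) = (5)·(4)·(1)·(-4)/[(-2)·(-3)·(-6)·(-11)] = -20/99
L_1(2) = (7)·(4)·(1)·(-4)/[(2)·(-1)·(-4)·(-9)] = 14/9
L_2(2) = (7)·(5)·(1)·(-4)/[(3)·(1)·(-3)·(-8)] = -35/18
L_3(2) = (7)·(5)·(4)·(-4)/[(6)·(4)·(3)·(-5)] = 14/9
L_4(2) = (7)·(5)·(4)·(1)/[(11)·(9)·(8)·(5)] = 7/198
Sum: (-8)·(-20/99) + (-1)·(14/9) + 2·(-35/18) + 9·(14/9) + (-3)·(7/198) = 1993/198

1993/198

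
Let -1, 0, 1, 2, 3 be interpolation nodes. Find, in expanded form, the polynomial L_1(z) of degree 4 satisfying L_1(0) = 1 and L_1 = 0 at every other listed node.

L_1(z) = -(1/6)z^4 + (5/6)z^3 - (5/6)z^2 - (5/6)z + 1

L_1(z) = (z + 1)(z - 1)(z - 2)(z - 3) / [(1)·(-1)·(-2)·(-3)]
       = (z^4 - 5z^3 + 5z^2 + 5z - 6) / (-6)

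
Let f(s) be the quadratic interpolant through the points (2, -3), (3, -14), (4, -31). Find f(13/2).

-399/4

L_0(13/2) = (7/2)·(5/2)/[(-1)·(-2)] = 35/8
L_1(13/2) = (9/2)·(5/2)/[(1)·(-1)] = -45/4
L_2(13/2) = (9/2)·(7/2)/[(2)·(1)] = 63/8
Sum: (-3)·(35/8) + (-14)·(-45/4) + (-31)·(63/8) = -399/4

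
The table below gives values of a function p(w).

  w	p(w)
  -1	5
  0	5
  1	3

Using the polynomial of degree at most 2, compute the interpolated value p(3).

Evaluate each Lagrange basis at w = 3:
L_0(3) = (3)·(2)/[(-1)·(-2)] = 3
L_1(3) = (4)·(2)/[(1)·(-1)] = -8
L_2(3) = (4)·(3)/[(2)·(1)] = 6
Sum: 5·(3) + 5·(-8) + 3·(6) = -7

-7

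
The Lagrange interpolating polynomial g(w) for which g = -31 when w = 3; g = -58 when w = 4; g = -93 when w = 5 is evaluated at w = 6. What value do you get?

-136

L_0(6) = (2)·(1)/[(-1)·(-2)] = 1
L_1(6) = (3)·(1)/[(1)·(-1)] = -3
L_2(6) = (3)·(2)/[(2)·(1)] = 3
Sum: (-31)·(1) + (-58)·(-3) + (-93)·(3) = -136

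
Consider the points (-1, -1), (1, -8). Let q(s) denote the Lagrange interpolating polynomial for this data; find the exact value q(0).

-9/2

Evaluate each Lagrange basis at s = 0:
L_0(0) = (-1)/[(-2)] = 1/2
L_1(0) = (1)/[(2)] = 1/2
Sum: (-1)·(1/2) + (-8)·(1/2) = -9/2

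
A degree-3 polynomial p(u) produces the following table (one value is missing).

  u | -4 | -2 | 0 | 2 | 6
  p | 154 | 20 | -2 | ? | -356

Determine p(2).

The 4 known values determine p uniquely (degree ≤ 3).
Evaluate each Lagrange basis at u = 2:
L_0(2) = (4)·(2)·(-4)/[(-2)·(-4)·(-10)] = 2/5
L_1(2) = (6)·(2)·(-4)/[(2)·(-2)·(-8)] = -3/2
L_2(2) = (6)·(4)·(-4)/[(4)·(2)·(-6)] = 2
L_3(2) = (6)·(4)·(2)/[(10)·(8)·(6)] = 1/10
Sum: 154·(2/5) + 20·(-3/2) + (-2)·(2) + (-356)·(1/10) = -8

-8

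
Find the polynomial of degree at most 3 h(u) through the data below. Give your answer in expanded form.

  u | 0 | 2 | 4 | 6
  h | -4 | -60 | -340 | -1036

Build the Lagrange basis polynomials:
L_0(u) = (u - 2)(u - 4)(u - 6) / [-48] = -(1/48)u^3 + (1/4)u^2 - (11/12)u + 1
L_1(u) = u(u - 4)(u - 6) / [16] = (1/16)u^3 - (5/8)u^2 + (3/2)u
L_2(u) = u(u - 2)(u - 6) / [-16] = -(1/16)u^3 + (1/2)u^2 - (3/4)u
L_3(u) = u(u - 2)(u - 4) / [48] = (1/48)u^3 - (1/8)u^2 + (1/6)u
h(u) = (-4)·L_0 + (-60)·L_1 + (-340)·L_2 + (-1036)·L_3
  (-4)·L_0(u) = (1/12)u^3 - u^2 + (11/3)u - 4
  (-60)·L_1(u) = -(15/4)u^3 + (75/2)u^2 - 90u
  (-340)·L_2(u) = (85/4)u^3 - 170u^2 + 255u
  (-1036)·L_3(u) = -(259/12)u^3 + (259/2)u^2 - (518/3)u
Adding term by term: -4u^3 - 4u^2 - 4u - 4

h(u) = -4u^3 - 4u^2 - 4u - 4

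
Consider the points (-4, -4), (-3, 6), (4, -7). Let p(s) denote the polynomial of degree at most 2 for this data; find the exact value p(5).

Evaluate each Lagrange basis at s = 5:
L_0(5) = (8)·(1)/[(-1)·(-8)] = 1
L_1(5) = (9)·(1)/[(1)·(-7)] = -9/7
L_2(5) = (9)·(8)/[(8)·(7)] = 9/7
Sum: (-4)·(1) + 6·(-9/7) + (-7)·(9/7) = -145/7

-145/7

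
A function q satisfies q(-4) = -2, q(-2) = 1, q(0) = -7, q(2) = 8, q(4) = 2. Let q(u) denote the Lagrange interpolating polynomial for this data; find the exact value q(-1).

-357/64

Evaluate each Lagrange basis at u = -1:
L_0(-1) = (1)·(-1)·(-3)·(-5)/[(-2)·(-4)·(-6)·(-8)] = -5/128
L_1(-1) = (3)·(-1)·(-3)·(-5)/[(2)·(-2)·(-4)·(-6)] = 15/32
L_2(-1) = (3)·(1)·(-3)·(-5)/[(4)·(2)·(-2)·(-4)] = 45/64
L_3(-1) = (3)·(1)·(-1)·(-5)/[(6)·(4)·(2)·(-2)] = -5/32
L_4(-1) = (3)·(1)·(-1)·(-3)/[(8)·(6)·(4)·(2)] = 3/128
Sum: (-2)·(-5/128) + 1·(15/32) + (-7)·(45/64) + 8·(-5/32) + 2·(3/128) = -357/64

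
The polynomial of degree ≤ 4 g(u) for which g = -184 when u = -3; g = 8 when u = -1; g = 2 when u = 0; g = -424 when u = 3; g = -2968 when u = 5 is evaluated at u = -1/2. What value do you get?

19/4

Using Newton's divided-difference form:
g[-3,-1] = (8 - (-184)) / (-1 - (-3)) = 96
g[-1,0] = (2 - 8) / (0 - (-1)) = -6
g[0,3] = (-424 - 2) / (3 - 0) = -142
g[3,5] = (-2968 - (-424)) / (5 - 3) = -1272
g[-3,-1,0] = (-6 - 96) / (0 - (-3)) = -34
g[-1,0,3] = (-142 - (-6)) / (3 - (-1)) = -34
g[0,3,5] = (-1272 - (-142)) / (5 - 0) = -226
g[-3,-1,0,3] = (-34 - (-34)) / (3 - (-3)) = 0
g[-1,0,3,5] = (-226 - (-34)) / (5 - (-1)) = -32
g[-3,-1,0,3,5] = (-32 - 0) / (5 - (-3)) = -4
g(-1/2) = -184 + 96·(5/2) + (-34)·(5/2)·(1/2) + 0·(5/2)·(1/2)·(-1/2) + (-4)·(5/2)·(1/2)·(-1/2)·(-7/2) = 19/4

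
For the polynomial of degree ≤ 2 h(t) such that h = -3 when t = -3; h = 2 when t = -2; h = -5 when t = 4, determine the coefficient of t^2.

-37/42

L_0(t) = (t + 2)(t - 4) / [7] = (1/7)t^2 - (2/7)t - 8/7
L_1(t) = (t + 3)(t - 4) / [-6] = -(1/6)t^2 + (1/6)t + 2
L_2(t) = (t + 3)(t + 2) / [42] = (1/42)t^2 + (5/42)t + 1/7
h(t) = (-3)·L_0 + 2·L_1 + (-5)·L_2
Only the coefficient of t^2 is needed; take it from each L_i and combine:
(-3)·(1/7) + 2·(-1/6) + (-5)·(1/42) = -37/42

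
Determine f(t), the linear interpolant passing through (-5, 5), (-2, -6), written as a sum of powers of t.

f(t) = -(11/3)t - 40/3

Build the Lagrange basis polynomials:
L_0(t) = (t + 2) / [-3] = -(1/3)t - 2/3
L_1(t) = (t + 5) / [3] = (1/3)t + 5/3
f(t) = 5·L_0 + (-6)·L_1
  5·L_0(t) = -(5/3)t - 10/3
  (-6)·L_1(t) = -2t - 10
Adding term by term: -(11/3)t - 40/3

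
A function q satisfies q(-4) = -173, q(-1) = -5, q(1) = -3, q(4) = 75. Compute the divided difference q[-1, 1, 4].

q[-1,1] = (-3 - (-5)) / (1 - (-1)) = 1
q[1,4] = (75 - (-3)) / (4 - 1) = 26
q[-1,1,4] = (26 - 1) / (4 - (-1)) = 5

5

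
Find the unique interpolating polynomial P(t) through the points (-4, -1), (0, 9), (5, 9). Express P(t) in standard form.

P(t) = -(5/18)t^2 + (25/18)t + 9

Newton's divided differences:
P[-4,0] = (9 - (-1)) / (0 - (-4)) = 5/2
P[0,5] = (9 - 9) / (5 - 0) = 0
P[-4,0,5] = (0 - 5/2) / (5 - (-4)) = -5/18
P(t) = -1 + (5/2)·(t + 4) + (-5/18)·(t + 4)t
Expanding: P(t) = -(5/18)t^2 + (25/18)t + 9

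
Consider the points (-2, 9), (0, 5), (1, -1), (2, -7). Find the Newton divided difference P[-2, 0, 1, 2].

P[-2,0] = (5 - 9) / (0 - (-2)) = -2
P[0,1] = (-1 - 5) / (1 - 0) = -6
P[1,2] = (-7 - (-1)) / (2 - 1) = -6
P[-2,0,1] = (-6 - (-2)) / (1 - (-2)) = -4/3
P[0,1,2] = (-6 - (-6)) / (2 - 0) = 0
P[-2,0,1,2] = (0 - (-4/3)) / (2 - (-2)) = 1/3

1/3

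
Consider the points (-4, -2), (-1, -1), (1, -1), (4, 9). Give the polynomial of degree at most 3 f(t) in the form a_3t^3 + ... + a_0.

L_0(t) = (t + 1)(t - 1)(t - 4) / [-120] = -(1/120)t^3 + (1/30)t^2 + (1/120)t - 1/30
L_1(t) = (t + 4)(t - 1)(t - 4) / [30] = (1/30)t^3 - (1/30)t^2 - (8/15)t + 8/15
L_2(t) = (t + 4)(t + 1)(t - 4) / [-30] = -(1/30)t^3 - (1/30)t^2 + (8/15)t + 8/15
L_3(t) = (t + 4)(t + 1)(t - 1) / [120] = (1/120)t^3 + (1/30)t^2 - (1/120)t - 1/30
f(t) = (-2)·L_0 + (-1)·L_1 + (-1)·L_2 + 9·L_3
  (-2)·L_0(t) = (1/60)t^3 - (1/15)t^2 - (1/60)t + 1/15
  (-1)·L_1(t) = -(1/30)t^3 + (1/30)t^2 + (8/15)t - 8/15
  (-1)·L_2(t) = (1/30)t^3 + (1/30)t^2 - (8/15)t - 8/15
  9·L_3(t) = (3/40)t^3 + (3/10)t^2 - (3/40)t - 3/10
Adding term by term: (11/120)t^3 + (3/10)t^2 - (11/120)t - 13/10

f(t) = (11/120)t^3 + (3/10)t^2 - (11/120)t - 13/10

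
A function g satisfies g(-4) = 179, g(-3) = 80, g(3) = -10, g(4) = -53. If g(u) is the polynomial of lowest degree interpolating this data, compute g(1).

4

Evaluate each Lagrange basis at u = 1:
L_0(1) = (4)·(-2)·(-3)/[(-1)·(-7)·(-8)] = -3/7
L_1(1) = (5)·(-2)·(-3)/[(1)·(-6)·(-7)] = 5/7
L_2(1) = (5)·(4)·(-3)/[(7)·(6)·(-1)] = 10/7
L_3(1) = (5)·(4)·(-2)/[(8)·(7)·(1)] = -5/7
Sum: 179·(-3/7) + 80·(5/7) + (-10)·(10/7) + (-53)·(-5/7) = 4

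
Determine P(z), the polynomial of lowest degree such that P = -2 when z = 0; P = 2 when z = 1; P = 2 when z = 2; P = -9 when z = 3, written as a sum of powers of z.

P(z) = -(7/6)z^3 + (3/2)z^2 + (11/3)z - 2

Newton's divided differences:
P[0,1] = (2 - (-2)) / (1 - 0) = 4
P[1,2] = (2 - 2) / (2 - 1) = 0
P[2,3] = (-9 - 2) / (3 - 2) = -11
P[0,1,2] = (0 - 4) / (2 - 0) = -2
P[1,2,3] = (-11 - 0) / (3 - 1) = -11/2
P[0,1,2,3] = (-11/2 - (-2)) / (3 - 0) = -7/6
P(z) = -2 + 4·z + (-2)·z(z - 1) + (-7/6)·z(z - 1)(z - 2)
Expanding: P(z) = -(7/6)z^3 + (3/2)z^2 + (11/3)z - 2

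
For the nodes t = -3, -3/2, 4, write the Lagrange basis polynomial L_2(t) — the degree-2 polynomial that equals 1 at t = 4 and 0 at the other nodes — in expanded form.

L_2(t) = (t + 3)(t + 3/2) / [(7)·(11/2)]
       = (t^2 + (9/2)t + 9/2) / (77/2)

L_2(t) = (2/77)t^2 + (9/77)t + 9/77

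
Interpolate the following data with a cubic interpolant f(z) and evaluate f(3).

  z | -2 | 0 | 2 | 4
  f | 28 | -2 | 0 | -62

L_0(3) = (3)·(1)·(-1)/[(-2)·(-4)·(-6)] = 1/16
L_1(3) = (5)·(1)·(-1)/[(2)·(-2)·(-4)] = -5/16
L_2(3) = (5)·(3)·(-1)/[(4)·(2)·(-2)] = 15/16
L_3(3) = (5)·(3)·(1)/[(6)·(4)·(2)] = 5/16
Sum: 28·(1/16) + (-2)·(-5/16) + 0 + (-62)·(5/16) = -17

-17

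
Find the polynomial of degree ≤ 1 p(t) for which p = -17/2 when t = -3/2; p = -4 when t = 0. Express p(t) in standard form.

L_0(t) = t / [-3/2] = -(2/3)t
L_1(t) = (t + 3/2) / [3/2] = (2/3)t + 1
p(t) = (-17/2)·L_0 + (-4)·L_1
  (-17/2)·L_0(t) = (17/3)t
  (-4)·L_1(t) = -(8/3)t - 4
Adding term by term: 3t - 4

p(t) = 3t - 4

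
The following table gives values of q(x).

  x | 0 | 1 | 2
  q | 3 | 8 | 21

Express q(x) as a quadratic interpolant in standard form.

Build the Lagrange basis polynomials:
L_0(x) = (x - 1)(x - 2) / [2] = (1/2)x^2 - (3/2)x + 1
L_1(x) = x(x - 2) / [-1] = -x^2 + 2x
L_2(x) = x(x - 1) / [2] = (1/2)x^2 - (1/2)x
q(x) = 3·L_0 + 8·L_1 + 21·L_2
  3·L_0(x) = (3/2)x^2 - (9/2)x + 3
  8·L_1(x) = -8x^2 + 16x
  21·L_2(x) = (21/2)x^2 - (21/2)x
Adding term by term: 4x^2 + x + 3

q(x) = 4x^2 + x + 3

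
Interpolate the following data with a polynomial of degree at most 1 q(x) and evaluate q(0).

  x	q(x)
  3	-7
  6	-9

Evaluate each Lagrange basis at x = 0:
L_0(0) = (-6)/[(-3)] = 2
L_1(0) = (-3)/[(3)] = -1
Sum: (-7)·(2) + (-9)·(-1) = -5

-5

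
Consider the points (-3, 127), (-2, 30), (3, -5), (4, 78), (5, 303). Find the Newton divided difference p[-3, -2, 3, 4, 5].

1

p[-3,-2] = (30 - 127) / (-2 - (-3)) = -97
p[-2,3] = (-5 - 30) / (3 - (-2)) = -7
p[3,4] = (78 - (-5)) / (4 - 3) = 83
p[4,5] = (303 - 78) / (5 - 4) = 225
p[-3,-2,3] = (-7 - (-97)) / (3 - (-3)) = 15
p[-2,3,4] = (83 - (-7)) / (4 - (-2)) = 15
p[3,4,5] = (225 - 83) / (5 - 3) = 71
p[-3,-2,3,4] = (15 - 15) / (4 - (-3)) = 0
p[-2,3,4,5] = (71 - 15) / (5 - (-2)) = 8
p[-3,-2,3,4,5] = (8 - 0) / (5 - (-3)) = 1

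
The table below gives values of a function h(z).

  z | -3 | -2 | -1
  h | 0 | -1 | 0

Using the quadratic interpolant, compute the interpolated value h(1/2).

21/4

L_0(1/2) = (5/2)·(3/2)/[(-1)·(-2)] = 15/8
L_1(1/2) = (7/2)·(3/2)/[(1)·(-1)] = -21/4
L_2(1/2) = (7/2)·(5/2)/[(2)·(1)] = 35/8
Sum: 0 + (-1)·(-21/4) + 0 = 21/4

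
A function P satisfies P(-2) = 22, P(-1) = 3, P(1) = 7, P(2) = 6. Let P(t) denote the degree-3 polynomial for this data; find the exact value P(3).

L_0(3) = (4)·(2)·(1)/[(-1)·(-3)·(-4)] = -2/3
L_1(3) = (5)·(2)·(1)/[(1)·(-2)·(-3)] = 5/3
L_2(3) = (5)·(4)·(1)/[(3)·(2)·(-1)] = -10/3
L_3(3) = (5)·(4)·(2)/[(4)·(3)·(1)] = 10/3
Sum: 22·(-2/3) + 3·(5/3) + 7·(-10/3) + 6·(10/3) = -13

-13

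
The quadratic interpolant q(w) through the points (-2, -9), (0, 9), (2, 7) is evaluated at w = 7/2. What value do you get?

-61/8

Using Newton's divided-difference form:
q[-2,0] = (9 - (-9)) / (0 - (-2)) = 9
q[0,2] = (7 - 9) / (2 - 0) = -1
q[-2,0,2] = (-1 - 9) / (2 - (-2)) = -5/2
q(7/2) = -9 + 9·(11/2) + (-5/2)·(11/2)·(7/2) = -61/8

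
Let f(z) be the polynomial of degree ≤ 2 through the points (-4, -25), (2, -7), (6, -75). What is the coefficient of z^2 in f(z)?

L_0(z) = (z - 2)(z - 6) / [60] = (1/60)z^2 - (2/15)z + 1/5
L_1(z) = (z + 4)(z - 6) / [-24] = -(1/24)z^2 + (1/12)z + 1
L_2(z) = (z + 4)(z - 2) / [40] = (1/40)z^2 + (1/20)z - 1/5
f(z) = (-25)·L_0 + (-7)·L_1 + (-75)·L_2
Only the coefficient of z^2 is needed; take it from each L_i and combine:
(-25)·(1/60) + (-7)·(-1/24) + (-75)·(1/40) = -2

-2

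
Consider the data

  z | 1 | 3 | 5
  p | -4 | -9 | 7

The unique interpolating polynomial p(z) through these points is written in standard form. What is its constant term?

Build the Lagrange basis polynomials:
L_0(z) = (z - 3)(z - 5) / [8] = (1/8)z^2 - z + 15/8
L_1(z) = (z - 1)(z - 5) / [-4] = -(1/4)z^2 + (3/2)z - 5/4
L_2(z) = (z - 1)(z - 3) / [8] = (1/8)z^2 - (1/2)z + 3/8
p(z) = (-4)·L_0 + (-9)·L_1 + 7·L_2
Only the constant term is needed; take it from each L_i and combine:
(-4)·(15/8) + (-9)·(-5/4) + 7·(3/8) = 51/8

51/8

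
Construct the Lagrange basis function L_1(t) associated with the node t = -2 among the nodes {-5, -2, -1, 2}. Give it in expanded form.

L_1(t) = (t + 5)(t + 1)(t - 2) / [(3)·(-1)·(-4)]
       = (t^3 + 4t^2 - 7t - 10) / (12)

L_1(t) = (1/12)t^3 + (1/3)t^2 - (7/12)t - 5/6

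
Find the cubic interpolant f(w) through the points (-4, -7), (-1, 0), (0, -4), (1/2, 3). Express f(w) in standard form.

Newton's divided differences:
f[-4,-1] = (0 - (-7)) / (-1 - (-4)) = 7/3
f[-1,0] = (-4 - 0) / (0 - (-1)) = -4
f[0,1/2] = (3 - (-4)) / (1/2 - 0) = 14
f[-4,-1,0] = (-4 - 7/3) / (0 - (-4)) = -19/12
f[-1,0,1/2] = (14 - (-4)) / (1/2 - (-1)) = 12
f[-4,-1,0,1/2] = (12 - (-19/12)) / (1/2 - (-4)) = 163/54
f(w) = -7 + (7/3)·(w + 4) + (-19/12)·(w + 4)(w + 1) + (163/54)·(w + 4)(w + 1)w
Expanding: f(w) = (163/54)w^3 + (1459/108)w^2 + (701/108)w - 4

f(w) = (163/54)w^3 + (1459/108)w^2 + (701/108)w - 4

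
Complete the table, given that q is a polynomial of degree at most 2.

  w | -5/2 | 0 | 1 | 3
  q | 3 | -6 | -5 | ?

The 3 known values determine q uniquely (degree ≤ 2).
L_0(3) = (3)·(2)/[(-5/2)·(-7/2)] = 24/35
L_1(3) = (11/2)·(2)/[(5/2)·(-1)] = -22/5
L_2(3) = (11/2)·(3)/[(7/2)·(1)] = 33/7
Sum: 3·(24/35) + (-6)·(-22/5) + (-5)·(33/7) = 171/35

171/35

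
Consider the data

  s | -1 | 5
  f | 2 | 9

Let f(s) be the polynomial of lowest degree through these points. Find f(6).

61/6

Evaluate each Lagrange basis at s = 6:
L_0(6) = (1)/[(-6)] = -1/6
L_1(6) = (7)/[(6)] = 7/6
Sum: 2·(-1/6) + 9·(7/6) = 61/6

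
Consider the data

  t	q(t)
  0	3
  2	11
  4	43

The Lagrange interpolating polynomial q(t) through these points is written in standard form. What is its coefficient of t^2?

L_0(t) = (t - 2)(t - 4) / [8] = (1/8)t^2 - (3/4)t + 1
L_1(t) = t(t - 4) / [-4] = -(1/4)t^2 + t
L_2(t) = t(t - 2) / [8] = (1/8)t^2 - (1/4)t
q(t) = 3·L_0 + 11·L_1 + 43·L_2
Only the coefficient of t^2 is needed; take it from each L_i and combine:
3·(1/8) + 11·(-1/4) + 43·(1/8) = 3

3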